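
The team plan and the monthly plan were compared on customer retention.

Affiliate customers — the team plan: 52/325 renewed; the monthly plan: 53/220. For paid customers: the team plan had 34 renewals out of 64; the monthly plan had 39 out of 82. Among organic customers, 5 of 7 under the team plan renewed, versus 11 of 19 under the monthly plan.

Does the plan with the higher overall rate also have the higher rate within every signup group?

Affiliate: the team plan 52/325 = 16.0%, the monthly plan 53/220 = 24.1% → the monthly plan
Paid: the team plan 34/64 = 53.1%, the monthly plan 39/82 = 47.6% → the team plan
Organic: the team plan 5/7 = 71.4%, the monthly plan 11/19 = 57.9% → the team plan
Overall: the team plan 91/396 = 23.0%, the monthly plan 103/321 = 32.1% → the monthly plan
Neither sweeps: the team plan wins 2 of 3 groups, the monthly plan wins 1. The monthly plan wins overall but not every group — no Simpson reversal.

No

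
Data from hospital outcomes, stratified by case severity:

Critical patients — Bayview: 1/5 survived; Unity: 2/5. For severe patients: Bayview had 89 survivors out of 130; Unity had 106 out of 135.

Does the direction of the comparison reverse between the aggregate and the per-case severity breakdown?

No

Critical: Bayview 1/5 = 20.0%, Unity 2/5 = 40.0% → Unity
Severe: Bayview 89/130 = 68.5%, Unity 106/135 = 78.5% → Unity
Overall: Bayview 90/135 = 66.7%, Unity 108/140 = 77.1% → Unity
Unity wins overall and in every case group — no reversal.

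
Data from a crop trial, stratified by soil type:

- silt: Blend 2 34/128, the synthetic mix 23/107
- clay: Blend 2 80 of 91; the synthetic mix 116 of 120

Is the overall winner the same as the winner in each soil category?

Silt: Blend 2 34/128 = 26.6%, the synthetic mix 23/107 = 21.5% → Blend 2
Clay: Blend 2 80/91 = 87.9%, the synthetic mix 116/120 = 96.7% → the synthetic mix
Overall: Blend 2 114/219 = 52.1%, the synthetic mix 139/227 = 61.2% → the synthetic mix
Neither sweeps: Blend 2 wins 1 of 2 groups, the synthetic mix wins 1. The synthetic mix wins overall but not every group — no Simpson reversal.

No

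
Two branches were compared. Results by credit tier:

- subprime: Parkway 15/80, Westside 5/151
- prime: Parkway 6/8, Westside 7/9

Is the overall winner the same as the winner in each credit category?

Subprime: Parkway 15/80 = 18.8%, Westside 5/151 = 3.3% → Parkway
Prime: Parkway 6/8 = 75.0%, Westside 7/9 = 77.8% → Westside
Overall: Parkway 21/88 = 23.9%, Westside 12/160 = 7.5% → Parkway
Neither sweeps: Parkway wins 1 of 2 groups, Westside wins 1. Parkway wins overall but not every group — no Simpson reversal.

No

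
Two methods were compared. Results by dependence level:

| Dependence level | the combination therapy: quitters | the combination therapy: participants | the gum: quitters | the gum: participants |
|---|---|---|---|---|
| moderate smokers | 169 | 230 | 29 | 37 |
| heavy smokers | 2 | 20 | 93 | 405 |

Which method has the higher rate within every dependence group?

the gum

Moderate smokers: the combination therapy 169/230 = 73.5%, the gum 29/37 = 78.4% → the gum
Heavy smokers: the combination therapy 2/20 = 10.0%, the gum 93/405 = 23.0% → the gum
The gum has the higher rate in both groups.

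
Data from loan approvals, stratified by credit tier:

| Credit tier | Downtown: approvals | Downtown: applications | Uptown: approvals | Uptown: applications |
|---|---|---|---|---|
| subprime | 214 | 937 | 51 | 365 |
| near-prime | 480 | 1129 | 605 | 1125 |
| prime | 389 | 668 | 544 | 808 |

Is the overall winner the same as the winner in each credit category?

Subprime: Downtown 214/937 = 22.8%, Uptown 51/365 = 14.0% → Downtown
Near-prime: Downtown 480/1129 = 42.5%, Uptown 605/1125 = 53.8% → Uptown
Prime: Downtown 389/668 = 58.2%, Uptown 544/808 = 67.3% → Uptown
Overall: Downtown 1083/2734 = 39.6%, Uptown 1200/2298 = 52.2% → Uptown
Neither sweeps: Downtown wins 1 of 3 groups, Uptown wins 2. Uptown wins overall but not every group — no Simpson reversal.

No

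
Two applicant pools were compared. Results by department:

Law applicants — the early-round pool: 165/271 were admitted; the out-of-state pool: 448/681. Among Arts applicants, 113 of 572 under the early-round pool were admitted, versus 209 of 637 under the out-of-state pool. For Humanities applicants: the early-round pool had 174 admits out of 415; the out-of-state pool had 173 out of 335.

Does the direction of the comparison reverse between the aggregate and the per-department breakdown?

No

Law: the early-round pool 165/271 = 60.9%, the out-of-state pool 448/681 = 65.8% → the out-of-state pool
Arts: the early-round pool 113/572 = 19.8%, the out-of-state pool 209/637 = 32.8% → the out-of-state pool
Humanities: the early-round pool 174/415 = 41.9%, the out-of-state pool 173/335 = 51.6% → the out-of-state pool
Overall: the early-round pool 452/1258 = 35.9%, the out-of-state pool 830/1653 = 50.2% → the out-of-state pool
The out-of-state pool wins overall and in every department group — no reversal.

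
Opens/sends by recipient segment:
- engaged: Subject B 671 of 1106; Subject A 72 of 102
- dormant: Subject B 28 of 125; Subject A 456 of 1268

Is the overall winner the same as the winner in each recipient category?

No

Engaged: Subject B 671/1106 = 60.7%, Subject A 72/102 = 70.6% → Subject A
Dormant: Subject B 28/125 = 22.4%, Subject A 456/1268 = 36.0% → Subject A
Overall: Subject B 699/1231 = 56.8%, Subject A 528/1370 = 38.5% → Subject B
Subject A wins each recipient group but Subject B wins overall — the comparison reverses. Subject A's sends skew toward dormant, which has a lower base rate.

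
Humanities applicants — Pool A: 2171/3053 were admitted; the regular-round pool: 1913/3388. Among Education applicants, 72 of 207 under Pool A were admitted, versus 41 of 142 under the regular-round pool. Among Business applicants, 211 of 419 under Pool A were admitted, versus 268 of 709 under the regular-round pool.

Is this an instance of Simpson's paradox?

Humanities: Pool A 2171/3053 = 71.1%, the regular-round pool 1913/3388 = 56.5% → Pool A
Education: Pool A 72/207 = 34.8%, the regular-round pool 41/142 = 28.9% → Pool A
Business: Pool A 211/419 = 50.4%, the regular-round pool 268/709 = 37.8% → Pool A
Overall: Pool A 2454/3679 = 66.7%, the regular-round pool 2222/4239 = 52.4% → Pool A
Pool A wins overall and in every department group — no reversal.

No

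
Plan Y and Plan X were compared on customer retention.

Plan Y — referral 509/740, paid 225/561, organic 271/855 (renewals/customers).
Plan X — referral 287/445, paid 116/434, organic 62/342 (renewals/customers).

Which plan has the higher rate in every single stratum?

Referral: Plan Y 509/740 = 68.8%, Plan X 287/445 = 64.5% → Plan Y
Paid: Plan Y 225/561 = 40.1%, Plan X 116/434 = 26.7% → Plan Y
Organic: Plan Y 271/855 = 31.7%, Plan X 62/342 = 18.1% → Plan Y
Plan Y has the higher rate in all 3 groups.

Plan Y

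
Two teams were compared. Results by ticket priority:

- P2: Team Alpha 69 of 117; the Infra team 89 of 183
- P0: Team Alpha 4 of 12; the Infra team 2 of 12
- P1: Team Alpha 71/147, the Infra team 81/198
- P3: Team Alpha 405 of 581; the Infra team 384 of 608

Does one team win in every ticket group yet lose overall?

No

P2: Team Alpha 69/117 = 59.0%, the Infra team 89/183 = 48.6% → Team Alpha
P0: Team Alpha 4/12 = 33.3%, the Infra team 2/12 = 16.7% → Team Alpha
P1: Team Alpha 71/147 = 48.3%, the Infra team 81/198 = 40.9% → Team Alpha
P3: Team Alpha 405/581 = 69.7%, the Infra team 384/608 = 63.2% → Team Alpha
Overall: Team Alpha 549/857 = 64.1%, the Infra team 556/1001 = 55.5% → Team Alpha
Team Alpha wins overall and in every ticket group — no reversal.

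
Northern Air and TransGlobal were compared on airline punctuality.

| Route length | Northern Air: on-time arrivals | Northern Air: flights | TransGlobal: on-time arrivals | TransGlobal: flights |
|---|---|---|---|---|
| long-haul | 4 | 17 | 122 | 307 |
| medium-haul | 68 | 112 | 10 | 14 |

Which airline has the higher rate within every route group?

Long-haul: Northern Air 4/17 = 23.5%, TransGlobal 122/307 = 39.7% → TransGlobal
Medium-haul: Northern Air 68/112 = 60.7%, TransGlobal 10/14 = 71.4% → TransGlobal
TransGlobal has the higher rate in both groups.

TransGlobal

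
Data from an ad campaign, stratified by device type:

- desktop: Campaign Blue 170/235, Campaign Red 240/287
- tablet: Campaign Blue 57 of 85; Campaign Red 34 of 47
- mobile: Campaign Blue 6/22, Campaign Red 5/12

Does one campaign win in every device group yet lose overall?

No

Desktop: Campaign Blue 170/235 = 72.3%, Campaign Red 240/287 = 83.6% → Campaign Red
Tablet: Campaign Blue 57/85 = 67.1%, Campaign Red 34/47 = 72.3% → Campaign Red
Mobile: Campaign Blue 6/22 = 27.3%, Campaign Red 5/12 = 41.7% → Campaign Red
Overall: Campaign Blue 233/342 = 68.1%, Campaign Red 279/346 = 80.6% → Campaign Red
Campaign Red wins overall and in every device group — no reversal.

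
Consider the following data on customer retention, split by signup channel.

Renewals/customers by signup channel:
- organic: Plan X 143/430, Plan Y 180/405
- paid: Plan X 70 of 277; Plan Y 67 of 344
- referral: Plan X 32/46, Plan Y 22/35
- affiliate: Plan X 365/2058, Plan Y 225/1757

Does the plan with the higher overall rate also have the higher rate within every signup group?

No

Organic: Plan X 143/430 = 33.3%, Plan Y 180/405 = 44.4% → Plan Y
Paid: Plan X 70/277 = 25.3%, Plan Y 67/344 = 19.5% → Plan X
Referral: Plan X 32/46 = 69.6%, Plan Y 22/35 = 62.9% → Plan X
Affiliate: Plan X 365/2058 = 17.7%, Plan Y 225/1757 = 12.8% → Plan X
Overall: Plan X 610/2811 = 21.7%, Plan Y 494/2541 = 19.4% → Plan X
Neither sweeps: Plan X wins 3 of 4 groups, Plan Y wins 1. Plan X wins overall but not every group — no Simpson reversal.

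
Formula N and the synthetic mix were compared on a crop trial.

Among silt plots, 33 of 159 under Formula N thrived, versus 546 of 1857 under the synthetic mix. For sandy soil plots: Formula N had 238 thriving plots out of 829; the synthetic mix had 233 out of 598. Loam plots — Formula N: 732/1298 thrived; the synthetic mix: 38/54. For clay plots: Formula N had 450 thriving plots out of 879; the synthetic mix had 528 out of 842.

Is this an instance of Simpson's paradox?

Silt: Formula N 33/159 = 20.8%, the synthetic mix 546/1857 = 29.4% → the synthetic mix
Sandy soil: Formula N 238/829 = 28.7%, the synthetic mix 233/598 = 39.0% → the synthetic mix
Loam: Formula N 732/1298 = 56.4%, the synthetic mix 38/54 = 70.4% → the synthetic mix
Clay: Formula N 450/879 = 51.2%, the synthetic mix 528/842 = 62.7% → the synthetic mix
Overall: Formula N 1453/3165 = 45.9%, the synthetic mix 1345/3351 = 40.1% → Formula N
The synthetic mix wins each soil group but Formula N wins overall — the comparison reverses. The synthetic mix's plots skew toward silt, which has a lower base rate.

Yes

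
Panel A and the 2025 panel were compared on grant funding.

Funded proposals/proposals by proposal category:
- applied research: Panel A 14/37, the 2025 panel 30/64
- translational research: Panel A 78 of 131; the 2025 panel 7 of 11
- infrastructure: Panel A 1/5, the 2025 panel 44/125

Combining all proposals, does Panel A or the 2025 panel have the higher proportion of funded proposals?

Applied research: Panel A 14/37 = 37.8%, the 2025 panel 30/64 = 46.9% → the 2025 panel
Translational research: Panel A 78/131 = 59.5%, the 2025 panel 7/11 = 63.6% → the 2025 panel
Infrastructure: Panel A 1/5 = 20.0%, the 2025 panel 44/125 = 35.2% → the 2025 panel
Overall: Panel A 93/173 = 53.8%, the 2025 panel 81/200 = 40.5% → Panel A
(The 2025 panel wins every proposal group but Panel A wins overall — the 2025 panel's proposals skew toward the low-rate infrastructure group.)

Panel A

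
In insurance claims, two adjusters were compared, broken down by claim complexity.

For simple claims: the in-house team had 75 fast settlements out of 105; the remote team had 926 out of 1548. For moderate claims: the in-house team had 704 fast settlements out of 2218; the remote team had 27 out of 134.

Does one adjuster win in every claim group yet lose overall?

Simple: the in-house team 75/105 = 71.4%, the remote team 926/1548 = 59.8% → the in-house team
Moderate: the in-house team 704/2218 = 31.7%, the remote team 27/134 = 20.1% → the in-house team
Overall: the in-house team 779/2323 = 33.5%, the remote team 953/1682 = 56.7% → the remote team
The in-house team wins each claim group but the remote team wins overall — the comparison reverses. The in-house team's claims skew toward moderate, which has a lower base rate.

Yes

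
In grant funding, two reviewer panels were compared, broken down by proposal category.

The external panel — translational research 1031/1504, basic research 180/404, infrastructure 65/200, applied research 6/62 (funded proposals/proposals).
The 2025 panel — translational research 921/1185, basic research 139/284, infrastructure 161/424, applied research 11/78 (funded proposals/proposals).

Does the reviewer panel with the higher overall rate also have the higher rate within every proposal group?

Translational research: the external panel 1031/1504 = 68.6%, the 2025 panel 921/1185 = 77.7% → the 2025 panel
Basic research: the external panel 180/404 = 44.6%, the 2025 panel 139/284 = 48.9% → the 2025 panel
Infrastructure: the external panel 65/200 = 32.5%, the 2025 panel 161/424 = 38.0% → the 2025 panel
Applied research: the external panel 6/62 = 9.7%, the 2025 panel 11/78 = 14.1% → the 2025 panel
Overall: the external panel 1282/2170 = 59.1%, the 2025 panel 1232/1971 = 62.5% → the 2025 panel
The 2025 panel wins overall and in every proposal group — no reversal.

Yes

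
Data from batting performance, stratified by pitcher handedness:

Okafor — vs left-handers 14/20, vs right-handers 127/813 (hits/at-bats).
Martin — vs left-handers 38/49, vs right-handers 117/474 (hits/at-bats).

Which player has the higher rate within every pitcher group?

Martin

Vs left-handers: Okafor 14/20 = 70.0%, Martin 38/49 = 77.6% → Martin
Vs right-handers: Okafor 127/813 = 15.6%, Martin 117/474 = 24.7% → Martin
Martin has the higher rate in both groups.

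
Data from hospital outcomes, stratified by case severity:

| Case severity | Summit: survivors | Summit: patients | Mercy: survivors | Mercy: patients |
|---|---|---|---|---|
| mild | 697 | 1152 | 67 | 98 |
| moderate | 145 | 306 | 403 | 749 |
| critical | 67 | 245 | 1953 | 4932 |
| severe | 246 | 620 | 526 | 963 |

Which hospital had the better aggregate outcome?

Summit

Mild: Summit 697/1152 = 60.5%, Mercy 67/98 = 68.4% → Mercy
Moderate: Summit 145/306 = 47.4%, Mercy 403/749 = 53.8% → Mercy
Critical: Summit 67/245 = 27.3%, Mercy 1953/4932 = 39.6% → Mercy
Severe: Summit 246/620 = 39.7%, Mercy 526/963 = 54.6% → Mercy
Overall: Summit 1155/2323 = 49.7%, Mercy 2949/6742 = 43.7% → Summit
(Mercy wins every case group but Summit wins overall — Mercy's patients skew toward the low-rate critical group.)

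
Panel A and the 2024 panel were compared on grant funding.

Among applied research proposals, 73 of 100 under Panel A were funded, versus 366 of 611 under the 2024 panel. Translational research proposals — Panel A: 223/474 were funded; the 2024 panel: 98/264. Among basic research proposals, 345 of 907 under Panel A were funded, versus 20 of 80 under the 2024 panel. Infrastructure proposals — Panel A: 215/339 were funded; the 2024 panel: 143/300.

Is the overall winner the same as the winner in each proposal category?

No

Applied research: Panel A 73/100 = 73.0%, the 2024 panel 366/611 = 59.9% → Panel A
Translational research: Panel A 223/474 = 47.0%, the 2024 panel 98/264 = 37.1% → Panel A
Basic research: Panel A 345/907 = 38.0%, the 2024 panel 20/80 = 25.0% → Panel A
Infrastructure: Panel A 215/339 = 63.4%, the 2024 panel 143/300 = 47.7% → Panel A
Overall: Panel A 856/1820 = 47.0%, the 2024 panel 627/1255 = 50.0% → the 2024 panel
Panel A wins each proposal group but the 2024 panel wins overall — the comparison reverses. Panel A's proposals skew toward basic research, which has a lower base rate.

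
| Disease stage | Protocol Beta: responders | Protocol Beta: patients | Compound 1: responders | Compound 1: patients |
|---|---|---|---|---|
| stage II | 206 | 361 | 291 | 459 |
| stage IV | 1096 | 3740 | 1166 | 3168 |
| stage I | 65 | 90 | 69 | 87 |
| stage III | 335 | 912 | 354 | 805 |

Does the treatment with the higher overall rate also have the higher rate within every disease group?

Stage II: Protocol Beta 206/361 = 57.1%, Compound 1 291/459 = 63.4% → Compound 1
Stage IV: Protocol Beta 1096/3740 = 29.3%, Compound 1 1166/3168 = 36.8% → Compound 1
Stage I: Protocol Beta 65/90 = 72.2%, Compound 1 69/87 = 79.3% → Compound 1
Stage III: Protocol Beta 335/912 = 36.7%, Compound 1 354/805 = 44.0% → Compound 1
Overall: Protocol Beta 1702/5103 = 33.4%, Compound 1 1880/4519 = 41.6% → Compound 1
Compound 1 wins overall and in every disease group — no reversal.

Yes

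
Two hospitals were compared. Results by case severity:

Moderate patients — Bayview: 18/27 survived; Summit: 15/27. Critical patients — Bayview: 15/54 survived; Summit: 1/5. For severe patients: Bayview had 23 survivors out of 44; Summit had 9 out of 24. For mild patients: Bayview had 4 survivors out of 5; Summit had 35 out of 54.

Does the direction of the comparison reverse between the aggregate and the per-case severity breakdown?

Moderate: Bayview 18/27 = 66.7%, Summit 15/27 = 55.6% → Bayview
Critical: Bayview 15/54 = 27.8%, Summit 1/5 = 20.0% → Bayview
Severe: Bayview 23/44 = 52.3%, Summit 9/24 = 37.5% → Bayview
Mild: Bayview 4/5 = 80.0%, Summit 35/54 = 64.8% → Bayview
Overall: Bayview 60/130 = 46.2%, Summit 60/110 = 54.5% → Summit
Bayview wins each case group but Summit wins overall — the comparison reverses. Bayview's patients skew toward critical, which has a lower base rate.

Yes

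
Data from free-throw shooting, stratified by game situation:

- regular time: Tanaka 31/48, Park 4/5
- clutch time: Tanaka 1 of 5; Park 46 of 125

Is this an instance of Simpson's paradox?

Yes

Regular time: Tanaka 31/48 = 64.6%, Park 4/5 = 80.0% → Park
Clutch time: Tanaka 1/5 = 20.0%, Park 46/125 = 36.8% → Park
Overall: Tanaka 32/53 = 60.4%, Park 50/130 = 38.5% → Tanaka
Park wins each game group but Tanaka wins overall — the comparison reverses. Park's attempts skew toward clutch time, which has a lower base rate.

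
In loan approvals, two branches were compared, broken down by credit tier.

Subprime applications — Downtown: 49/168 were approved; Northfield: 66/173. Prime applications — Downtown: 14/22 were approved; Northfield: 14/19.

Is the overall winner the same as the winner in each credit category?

Subprime: Downtown 49/168 = 29.2%, Northfield 66/173 = 38.2% → Northfield
Prime: Downtown 14/22 = 63.6%, Northfield 14/19 = 73.7% → Northfield
Overall: Downtown 63/190 = 33.2%, Northfield 80/192 = 41.7% → Northfield
Northfield wins overall and in every credit group — no reversal.

Yes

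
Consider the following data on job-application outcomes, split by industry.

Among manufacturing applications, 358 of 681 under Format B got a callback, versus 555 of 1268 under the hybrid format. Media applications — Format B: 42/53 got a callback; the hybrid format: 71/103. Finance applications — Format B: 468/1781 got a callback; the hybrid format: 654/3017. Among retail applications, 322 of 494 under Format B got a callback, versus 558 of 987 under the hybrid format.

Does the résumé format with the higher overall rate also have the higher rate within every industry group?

Yes

Manufacturing: Format B 358/681 = 52.6%, the hybrid format 555/1268 = 43.8% → Format B
Media: Format B 42/53 = 79.2%, the hybrid format 71/103 = 68.9% → Format B
Finance: Format B 468/1781 = 26.3%, the hybrid format 654/3017 = 21.7% → Format B
Retail: Format B 322/494 = 65.2%, the hybrid format 558/987 = 56.5% → Format B
Overall: Format B 1190/3009 = 39.5%, the hybrid format 1838/5375 = 34.2% → Format B
Format B wins overall and in every industry group — no reversal.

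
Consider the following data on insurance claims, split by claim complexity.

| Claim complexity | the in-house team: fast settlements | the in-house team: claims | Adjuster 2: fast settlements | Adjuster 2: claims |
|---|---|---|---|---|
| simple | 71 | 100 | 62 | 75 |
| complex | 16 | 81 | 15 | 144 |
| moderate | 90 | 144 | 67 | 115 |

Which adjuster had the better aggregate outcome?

the in-house team

Simple: the in-house team 71/100 = 71.0%, Adjuster 2 62/75 = 82.7% → Adjuster 2
Complex: the in-house team 16/81 = 19.8%, Adjuster 2 15/144 = 10.4% → the in-house team
Moderate: the in-house team 90/144 = 62.5%, Adjuster 2 67/115 = 58.3% → the in-house team
Overall: the in-house team 177/325 = 54.5%, Adjuster 2 144/334 = 43.1% → the in-house team
(Neither sweeps every claim group, but the in-house team has the higher pooled rate.)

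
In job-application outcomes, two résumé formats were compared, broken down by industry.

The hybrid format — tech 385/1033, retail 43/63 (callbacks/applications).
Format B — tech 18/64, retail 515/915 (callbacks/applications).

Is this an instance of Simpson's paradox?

Yes

Tech: the hybrid format 385/1033 = 37.3%, Format B 18/64 = 28.1% → the hybrid format
Retail: the hybrid format 43/63 = 68.3%, Format B 515/915 = 56.3% → the hybrid format
Overall: the hybrid format 428/1096 = 39.1%, Format B 533/979 = 54.4% → Format B
The hybrid format wins each industry group but Format B wins overall — the comparison reverses. The hybrid format's applications skew toward tech, which has a lower base rate.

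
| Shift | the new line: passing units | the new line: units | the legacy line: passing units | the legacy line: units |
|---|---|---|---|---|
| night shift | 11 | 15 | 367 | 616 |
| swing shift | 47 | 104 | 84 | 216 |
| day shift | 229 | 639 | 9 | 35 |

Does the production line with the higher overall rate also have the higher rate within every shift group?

Night shift: the new line 11/15 = 73.3%, the legacy line 367/616 = 59.6% → the new line
Swing shift: the new line 47/104 = 45.2%, the legacy line 84/216 = 38.9% → the new line
Day shift: the new line 229/639 = 35.8%, the legacy line 9/35 = 25.7% → the new line
Overall: the new line 287/758 = 37.9%, the legacy line 460/867 = 53.1% → the legacy line
The new line wins each shift group but the legacy line wins overall — the comparison reverses. The new line's units skew toward day shift, which has a lower base rate.

No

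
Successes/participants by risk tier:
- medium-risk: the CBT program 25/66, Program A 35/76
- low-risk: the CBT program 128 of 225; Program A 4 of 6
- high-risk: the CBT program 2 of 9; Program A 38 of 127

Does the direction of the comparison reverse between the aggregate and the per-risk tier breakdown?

Yes

Medium-risk: the CBT program 25/66 = 37.9%, Program A 35/76 = 46.1% → Program A
Low-risk: the CBT program 128/225 = 56.9%, Program A 4/6 = 66.7% → Program A
High-risk: the CBT program 2/9 = 22.2%, Program A 38/127 = 29.9% → Program A
Overall: the CBT program 155/300 = 51.7%, Program A 77/209 = 36.8% → the CBT program
Program A wins each risk group but the CBT program wins overall — the comparison reverses. Program A's participants skew toward high-risk, which has a lower base rate.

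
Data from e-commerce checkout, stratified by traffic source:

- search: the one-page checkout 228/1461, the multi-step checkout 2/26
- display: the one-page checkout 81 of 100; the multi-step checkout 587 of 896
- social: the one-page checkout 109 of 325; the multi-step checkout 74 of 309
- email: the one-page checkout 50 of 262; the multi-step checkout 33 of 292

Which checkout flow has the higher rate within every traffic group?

the one-page checkout

Search: the one-page checkout 228/1461 = 15.6%, the multi-step checkout 2/26 = 7.7% → the one-page checkout
Display: the one-page checkout 81/100 = 81.0%, the multi-step checkout 587/896 = 65.5% → the one-page checkout
Social: the one-page checkout 109/325 = 33.5%, the multi-step checkout 74/309 = 23.9% → the one-page checkout
Email: the one-page checkout 50/262 = 19.1%, the multi-step checkout 33/292 = 11.3% → the one-page checkout
The one-page checkout has the higher rate in all 4 groups.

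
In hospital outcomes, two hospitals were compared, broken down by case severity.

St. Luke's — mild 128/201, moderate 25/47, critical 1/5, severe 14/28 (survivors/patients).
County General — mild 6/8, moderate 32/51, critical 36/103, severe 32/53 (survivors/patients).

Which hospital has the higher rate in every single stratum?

County General

Mild: St. Luke's 128/201 = 63.7%, County General 6/8 = 75.0% → County General
Moderate: St. Luke's 25/47 = 53.2%, County General 32/51 = 62.7% → County General
Critical: St. Luke's 1/5 = 20.0%, County General 36/103 = 35.0% → County General
Severe: St. Luke's 14/28 = 50.0%, County General 32/53 = 60.4% → County General
County General has the higher rate in all 4 groups.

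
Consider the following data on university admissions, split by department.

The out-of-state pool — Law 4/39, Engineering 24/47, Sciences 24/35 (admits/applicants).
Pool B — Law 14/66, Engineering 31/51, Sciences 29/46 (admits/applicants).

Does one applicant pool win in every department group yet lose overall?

Law: the out-of-state pool 4/39 = 10.3%, Pool B 14/66 = 21.2% → Pool B
Engineering: the out-of-state pool 24/47 = 51.1%, Pool B 31/51 = 60.8% → Pool B
Sciences: the out-of-state pool 24/35 = 68.6%, Pool B 29/46 = 63.0% → the out-of-state pool
Overall: the out-of-state pool 52/121 = 43.0%, Pool B 74/163 = 45.4% → Pool B
Neither sweeps: the out-of-state pool wins 1 of 3 groups, Pool B wins 2. Pool B wins overall but not every group — no Simpson reversal.

No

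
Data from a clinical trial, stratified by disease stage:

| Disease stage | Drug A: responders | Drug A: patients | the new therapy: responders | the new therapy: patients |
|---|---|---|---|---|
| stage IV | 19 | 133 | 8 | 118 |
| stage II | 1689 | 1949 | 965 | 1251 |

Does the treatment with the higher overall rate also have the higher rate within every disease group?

Stage IV: Drug A 19/133 = 14.3%, the new therapy 8/118 = 6.8% → Drug A
Stage II: Drug A 1689/1949 = 86.7%, the new therapy 965/1251 = 77.1% → Drug A
Overall: Drug A 1708/2082 = 82.0%, the new therapy 973/1369 = 71.1% → Drug A
Drug A wins overall and in every disease group — no reversal.

Yes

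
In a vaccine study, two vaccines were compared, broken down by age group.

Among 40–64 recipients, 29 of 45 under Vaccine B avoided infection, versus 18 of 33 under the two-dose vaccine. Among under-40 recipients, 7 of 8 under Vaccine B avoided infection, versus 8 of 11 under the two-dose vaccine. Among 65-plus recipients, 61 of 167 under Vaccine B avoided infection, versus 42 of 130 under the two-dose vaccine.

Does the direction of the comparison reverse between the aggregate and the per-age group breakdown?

40–64: Vaccine B 29/45 = 64.4%, the two-dose vaccine 18/33 = 54.5% → Vaccine B
Under-40: Vaccine B 7/8 = 87.5%, the two-dose vaccine 8/11 = 72.7% → Vaccine B
65-plus: Vaccine B 61/167 = 36.5%, the two-dose vaccine 42/130 = 32.3% → Vaccine B
Overall: Vaccine B 97/220 = 44.1%, the two-dose vaccine 68/174 = 39.1% → Vaccine B
Vaccine B wins overall and in every age group — no reversal.

No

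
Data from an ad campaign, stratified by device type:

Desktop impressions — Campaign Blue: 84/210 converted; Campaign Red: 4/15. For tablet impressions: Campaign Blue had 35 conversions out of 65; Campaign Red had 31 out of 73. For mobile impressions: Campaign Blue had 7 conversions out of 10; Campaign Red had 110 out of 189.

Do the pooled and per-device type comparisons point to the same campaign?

No

Desktop: Campaign Blue 84/210 = 40.0%, Campaign Red 4/15 = 26.7% → Campaign Blue
Tablet: Campaign Blue 35/65 = 53.8%, Campaign Red 31/73 = 42.5% → Campaign Blue
Mobile: Campaign Blue 7/10 = 70.0%, Campaign Red 110/189 = 58.2% → Campaign Blue
Overall: Campaign Blue 126/285 = 44.2%, Campaign Red 145/277 = 52.3% → Campaign Red
Campaign Blue wins each device group but Campaign Red wins overall — the comparison reverses. Campaign Blue's impressions skew toward desktop, which has a lower base rate.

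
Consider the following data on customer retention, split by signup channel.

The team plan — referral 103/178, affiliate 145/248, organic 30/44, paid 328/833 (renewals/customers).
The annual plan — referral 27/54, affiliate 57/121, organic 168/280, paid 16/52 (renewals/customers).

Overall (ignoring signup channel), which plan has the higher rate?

Referral: the team plan 103/178 = 57.9%, the annual plan 27/54 = 50.0% → the team plan
Affiliate: the team plan 145/248 = 58.5%, the annual plan 57/121 = 47.1% → the team plan
Organic: the team plan 30/44 = 68.2%, the annual plan 168/280 = 60.0% → the team plan
Paid: the team plan 328/833 = 39.4%, the annual plan 16/52 = 30.8% → the team plan
Overall: the team plan 606/1303 = 46.5%, the annual plan 268/507 = 52.9% → the annual plan
(The team plan wins every signup group but the annual plan wins overall — the team plan's customers skew toward the low-rate paid group.)

the annual plan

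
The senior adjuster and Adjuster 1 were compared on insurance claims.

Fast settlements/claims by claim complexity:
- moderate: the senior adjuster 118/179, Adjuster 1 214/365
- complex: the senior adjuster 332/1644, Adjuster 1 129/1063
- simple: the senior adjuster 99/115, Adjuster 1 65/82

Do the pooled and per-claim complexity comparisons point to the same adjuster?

Moderate: the senior adjuster 118/179 = 65.9%, Adjuster 1 214/365 = 58.6% → the senior adjuster
Complex: the senior adjuster 332/1644 = 20.2%, Adjuster 1 129/1063 = 12.1% → the senior adjuster
Simple: the senior adjuster 99/115 = 86.1%, Adjuster 1 65/82 = 79.3% → the senior adjuster
Overall: the senior adjuster 549/1938 = 28.3%, Adjuster 1 408/1510 = 27.0% → the senior adjuster
The senior adjuster wins overall and in every claim group — no reversal.

Yes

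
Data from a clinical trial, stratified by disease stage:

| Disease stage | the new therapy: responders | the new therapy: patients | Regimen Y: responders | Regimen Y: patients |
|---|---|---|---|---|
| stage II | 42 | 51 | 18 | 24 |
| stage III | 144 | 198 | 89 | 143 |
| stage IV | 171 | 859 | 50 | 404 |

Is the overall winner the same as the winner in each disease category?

Stage II: the new therapy 42/51 = 82.4%, Regimen Y 18/24 = 75.0% → the new therapy
Stage III: the new therapy 144/198 = 72.7%, Regimen Y 89/143 = 62.2% → the new therapy
Stage IV: the new therapy 171/859 = 19.9%, Regimen Y 50/404 = 12.4% → the new therapy
Overall: the new therapy 357/1108 = 32.2%, Regimen Y 157/571 = 27.5% → the new therapy
The new therapy wins overall and in every disease group — no reversal.

Yes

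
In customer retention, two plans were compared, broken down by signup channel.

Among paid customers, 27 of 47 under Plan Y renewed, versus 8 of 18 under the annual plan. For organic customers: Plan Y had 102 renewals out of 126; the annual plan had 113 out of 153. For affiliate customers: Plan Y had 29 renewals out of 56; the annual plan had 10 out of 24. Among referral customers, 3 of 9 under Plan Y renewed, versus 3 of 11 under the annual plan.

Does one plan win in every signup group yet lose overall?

No

Paid: Plan Y 27/47 = 57.4%, the annual plan 8/18 = 44.4% → Plan Y
Organic: Plan Y 102/126 = 81.0%, the annual plan 113/153 = 73.9% → Plan Y
Affiliate: Plan Y 29/56 = 51.8%, the annual plan 10/24 = 41.7% → Plan Y
Referral: Plan Y 3/9 = 33.3%, the annual plan 3/11 = 27.3% → Plan Y
Overall: Plan Y 161/238 = 67.6%, the annual plan 134/206 = 65.0% → Plan Y
Plan Y wins overall and in every signup group — no reversal.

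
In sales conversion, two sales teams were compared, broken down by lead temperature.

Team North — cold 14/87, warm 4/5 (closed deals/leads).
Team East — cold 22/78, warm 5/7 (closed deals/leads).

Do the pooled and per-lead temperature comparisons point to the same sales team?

Cold: Team North 14/87 = 16.1%, Team East 22/78 = 28.2% → Team East
Warm: Team North 4/5 = 80.0%, Team East 5/7 = 71.4% → Team North
Overall: Team North 18/92 = 19.6%, Team East 27/85 = 31.8% → Team East
Neither sweeps: Team North wins 1 of 2 groups, Team East wins 1. Team East wins overall but not every group — no Simpson reversal.

No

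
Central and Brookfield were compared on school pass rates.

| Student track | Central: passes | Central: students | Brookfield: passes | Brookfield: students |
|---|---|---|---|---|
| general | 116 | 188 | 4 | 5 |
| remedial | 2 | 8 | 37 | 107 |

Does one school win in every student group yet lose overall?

General: Central 116/188 = 61.7%, Brookfield 4/5 = 80.0% → Brookfield
Remedial: Central 2/8 = 25.0%, Brookfield 37/107 = 34.6% → Brookfield
Overall: Central 118/196 = 60.2%, Brookfield 41/112 = 36.6% → Central
Brookfield wins each student group but Central wins overall — the comparison reverses. Brookfield's students skew toward remedial, which has a lower base rate.

Yes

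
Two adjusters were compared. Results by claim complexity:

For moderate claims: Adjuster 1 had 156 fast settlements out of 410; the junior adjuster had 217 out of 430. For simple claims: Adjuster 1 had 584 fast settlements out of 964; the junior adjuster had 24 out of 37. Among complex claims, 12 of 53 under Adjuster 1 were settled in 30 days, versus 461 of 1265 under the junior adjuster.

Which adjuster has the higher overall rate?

Adjuster 1

Moderate: Adjuster 1 156/410 = 38.0%, the junior adjuster 217/430 = 50.5% → the junior adjuster
Simple: Adjuster 1 584/964 = 60.6%, the junior adjuster 24/37 = 64.9% → the junior adjuster
Complex: Adjuster 1 12/53 = 22.6%, the junior adjuster 461/1265 = 36.4% → the junior adjuster
Overall: Adjuster 1 752/1427 = 52.7%, the junior adjuster 702/1732 = 40.5% → Adjuster 1
(The junior adjuster wins every claim group but Adjuster 1 wins overall — the junior adjuster's claims skew toward the low-rate complex group.)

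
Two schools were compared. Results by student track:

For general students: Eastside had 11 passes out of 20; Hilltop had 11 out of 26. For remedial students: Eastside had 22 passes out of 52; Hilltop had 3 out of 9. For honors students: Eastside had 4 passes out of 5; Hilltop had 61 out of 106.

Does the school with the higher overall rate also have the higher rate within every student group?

No

General: Eastside 11/20 = 55.0%, Hilltop 11/26 = 42.3% → Eastside
Remedial: Eastside 22/52 = 42.3%, Hilltop 3/9 = 33.3% → Eastside
Honors: Eastside 4/5 = 80.0%, Hilltop 61/106 = 57.5% → Eastside
Overall: Eastside 37/77 = 48.1%, Hilltop 75/141 = 53.2% → Hilltop
Eastside wins each student group but Hilltop wins overall — the comparison reverses. Eastside's students skew toward remedial, which has a lower base rate.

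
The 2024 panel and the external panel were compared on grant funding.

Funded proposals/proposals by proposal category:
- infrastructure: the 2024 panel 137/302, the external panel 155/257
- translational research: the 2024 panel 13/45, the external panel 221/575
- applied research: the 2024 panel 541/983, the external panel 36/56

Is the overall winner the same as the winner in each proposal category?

Infrastructure: the 2024 panel 137/302 = 45.4%, the external panel 155/257 = 60.3% → the external panel
Translational research: the 2024 panel 13/45 = 28.9%, the external panel 221/575 = 38.4% → the external panel
Applied research: the 2024 panel 541/983 = 55.0%, the external panel 36/56 = 64.3% → the external panel
Overall: the 2024 panel 691/1330 = 52.0%, the external panel 412/888 = 46.4% → the 2024 panel
The external panel wins each proposal group but the 2024 panel wins overall — the comparison reverses. The external panel's proposals skew toward translational research, which has a lower base rate.

No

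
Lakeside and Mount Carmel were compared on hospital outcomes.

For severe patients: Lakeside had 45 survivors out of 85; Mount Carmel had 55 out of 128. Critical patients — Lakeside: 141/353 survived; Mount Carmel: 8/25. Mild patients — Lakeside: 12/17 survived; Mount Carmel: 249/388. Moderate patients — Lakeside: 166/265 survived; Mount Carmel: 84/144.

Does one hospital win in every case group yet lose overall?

Yes

Severe: Lakeside 45/85 = 52.9%, Mount Carmel 55/128 = 43.0% → Lakeside
Critical: Lakeside 141/353 = 39.9%, Mount Carmel 8/25 = 32.0% → Lakeside
Mild: Lakeside 12/17 = 70.6%, Mount Carmel 249/388 = 64.2% → Lakeside
Moderate: Lakeside 166/265 = 62.6%, Mount Carmel 84/144 = 58.3% → Lakeside
Overall: Lakeside 364/720 = 50.6%, Mount Carmel 396/685 = 57.8% → Mount Carmel
Lakeside wins each case group but Mount Carmel wins overall — the comparison reverses. Lakeside's patients skew toward critical, which has a lower base rate.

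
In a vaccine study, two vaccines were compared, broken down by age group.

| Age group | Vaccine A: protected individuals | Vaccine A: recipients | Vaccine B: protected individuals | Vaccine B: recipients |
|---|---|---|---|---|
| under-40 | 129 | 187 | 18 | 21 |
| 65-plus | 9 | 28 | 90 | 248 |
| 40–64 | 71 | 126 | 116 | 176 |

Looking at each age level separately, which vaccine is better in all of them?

Vaccine B

Under-40: Vaccine A 129/187 = 69.0%, Vaccine B 18/21 = 85.7% → Vaccine B
65-plus: Vaccine A 9/28 = 32.1%, Vaccine B 90/248 = 36.3% → Vaccine B
40–64: Vaccine A 71/126 = 56.3%, Vaccine B 116/176 = 65.9% → Vaccine B
Vaccine B has the higher rate in all 3 groups.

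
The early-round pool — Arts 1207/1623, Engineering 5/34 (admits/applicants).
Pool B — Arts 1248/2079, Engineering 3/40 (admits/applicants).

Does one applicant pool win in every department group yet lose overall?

Arts: the early-round pool 1207/1623 = 74.4%, Pool B 1248/2079 = 60.0% → the early-round pool
Engineering: the early-round pool 5/34 = 14.7%, Pool B 3/40 = 7.5% → the early-round pool
Overall: the early-round pool 1212/1657 = 73.1%, Pool B 1251/2119 = 59.0% → the early-round pool
The early-round pool wins overall and in every department group — no reversal.

No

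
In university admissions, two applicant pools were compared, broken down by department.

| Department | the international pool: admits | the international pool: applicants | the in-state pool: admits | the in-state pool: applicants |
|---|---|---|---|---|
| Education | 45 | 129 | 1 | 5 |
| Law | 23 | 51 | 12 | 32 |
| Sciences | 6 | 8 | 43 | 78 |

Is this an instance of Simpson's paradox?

Yes

Education: the international pool 45/129 = 34.9%, the in-state pool 1/5 = 20.0% → the international pool
Law: the international pool 23/51 = 45.1%, the in-state pool 12/32 = 37.5% → the international pool
Sciences: the international pool 6/8 = 75.0%, the in-state pool 43/78 = 55.1% → the international pool
Overall: the international pool 74/188 = 39.4%, the in-state pool 56/115 = 48.7% → the in-state pool
The international pool wins each department group but the in-state pool wins overall — the comparison reverses. The international pool's applicants skew toward Education, which has a lower base rate.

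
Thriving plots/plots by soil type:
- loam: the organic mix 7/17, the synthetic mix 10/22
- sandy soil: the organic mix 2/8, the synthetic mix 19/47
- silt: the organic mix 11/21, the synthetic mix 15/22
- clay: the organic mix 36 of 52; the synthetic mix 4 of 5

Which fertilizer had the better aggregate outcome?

the organic mix

Loam: the organic mix 7/17 = 41.2%, the synthetic mix 10/22 = 45.5% → the synthetic mix
Sandy soil: the organic mix 2/8 = 25.0%, the synthetic mix 19/47 = 40.4% → the synthetic mix
Silt: the organic mix 11/21 = 52.4%, the synthetic mix 15/22 = 68.2% → the synthetic mix
Clay: the organic mix 36/52 = 69.2%, the synthetic mix 4/5 = 80.0% → the synthetic mix
Overall: the organic mix 56/98 = 57.1%, the synthetic mix 48/96 = 50.0% → the organic mix
(The synthetic mix wins every soil group but the organic mix wins overall — the synthetic mix's plots skew toward the low-rate sandy soil group.)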